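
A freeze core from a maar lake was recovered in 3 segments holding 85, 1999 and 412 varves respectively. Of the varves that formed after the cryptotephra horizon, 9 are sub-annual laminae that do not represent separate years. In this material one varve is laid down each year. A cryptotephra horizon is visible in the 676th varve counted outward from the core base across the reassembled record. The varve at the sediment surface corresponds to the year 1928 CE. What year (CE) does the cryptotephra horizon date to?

117 CE

Total varves = 85 + 1999 + 412 = 2496.
2496 − 676 = 1820 varves lie beyond the cryptotephra horizon toward the sediment surface.
Removing the 9 false varves leaves 1820 − 9 = 1811 true varves beyond the cryptotephra horizon.
1928 − 1811 = 117 CE.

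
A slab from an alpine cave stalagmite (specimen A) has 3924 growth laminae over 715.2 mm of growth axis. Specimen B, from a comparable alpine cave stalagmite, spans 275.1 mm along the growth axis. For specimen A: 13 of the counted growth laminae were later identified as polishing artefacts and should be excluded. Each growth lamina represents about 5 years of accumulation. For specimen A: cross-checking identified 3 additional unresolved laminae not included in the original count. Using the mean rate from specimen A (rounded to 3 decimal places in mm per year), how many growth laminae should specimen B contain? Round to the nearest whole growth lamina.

Specimen A: correcting the raw count gives 3924 − 13 + 3 = 3914 true growth laminae.
Specimen A: at 5 years per growth lamina, 3914 × 5 = 19570 years.
A: Extension rate ≈ 715.2 / 19570 = 0.037 mm per year.
Specimen B: 275.1 mm / 0.037 mm per year = 7435.14 years; at 5 years per growth lamina that is 7435.14 / 5 ≈ 1487 growth laminae.

1487 growth laminae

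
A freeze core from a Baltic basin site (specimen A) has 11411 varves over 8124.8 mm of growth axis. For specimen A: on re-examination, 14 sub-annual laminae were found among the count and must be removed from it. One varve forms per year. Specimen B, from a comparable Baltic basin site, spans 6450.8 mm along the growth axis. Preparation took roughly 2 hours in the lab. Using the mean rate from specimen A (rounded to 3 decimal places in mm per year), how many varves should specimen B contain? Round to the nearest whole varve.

Specimen A: adjusted count: 11411 − 14 = 11397 varves.
A: Extension rate ≈ 8124.8 / 11397 = 0.713 mm/year.
For B, 6450.8 / 0.713 = 9047.41 years ≈ 9047 varves.

9047 varves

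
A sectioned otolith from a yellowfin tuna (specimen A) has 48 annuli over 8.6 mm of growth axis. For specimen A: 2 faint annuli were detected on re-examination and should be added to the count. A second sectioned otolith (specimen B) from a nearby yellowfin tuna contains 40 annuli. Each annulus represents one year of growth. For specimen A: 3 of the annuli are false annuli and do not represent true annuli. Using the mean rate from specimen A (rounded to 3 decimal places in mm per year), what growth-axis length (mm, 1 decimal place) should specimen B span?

Specimen A: after corrections the count is 48 − 3 + 2 = 47 annuli.
A: Mean rate = 8.6 mm / 47 years ≈ 0.183 mm/year.
B's length ≈ 0.183 × 40 = 7.3 mm.

7.3 mm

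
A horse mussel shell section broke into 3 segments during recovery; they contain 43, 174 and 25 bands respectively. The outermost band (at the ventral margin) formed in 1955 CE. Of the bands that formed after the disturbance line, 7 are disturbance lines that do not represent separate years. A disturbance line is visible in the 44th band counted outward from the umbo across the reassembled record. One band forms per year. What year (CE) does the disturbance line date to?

1764 CE

Total bands = 43 + 174 + 25 = 242.
The disturbance line sits at band 44 from the umbo, so 242 − 44 = 198 bands formed after it.
198 − 7 false = 191 true bands after the disturbance line.
Counting back 191 years from 1955 CE places the disturbance line in 1955 − 191 = 1764 CE.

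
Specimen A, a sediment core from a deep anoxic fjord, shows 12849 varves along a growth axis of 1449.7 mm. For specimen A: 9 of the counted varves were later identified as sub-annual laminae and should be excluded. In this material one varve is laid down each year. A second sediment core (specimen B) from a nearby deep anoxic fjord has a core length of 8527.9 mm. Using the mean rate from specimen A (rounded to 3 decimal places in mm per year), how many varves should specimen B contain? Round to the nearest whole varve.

Specimen A: adjusted count: 12849 − 9 = 12840 varves.
A: Mean rate = 1449.7 mm / 12840 years ≈ 0.113 mm/year.
For B, 8527.9 / 0.113 = 75468.14 years ≈ 75468 varves.

75468 varves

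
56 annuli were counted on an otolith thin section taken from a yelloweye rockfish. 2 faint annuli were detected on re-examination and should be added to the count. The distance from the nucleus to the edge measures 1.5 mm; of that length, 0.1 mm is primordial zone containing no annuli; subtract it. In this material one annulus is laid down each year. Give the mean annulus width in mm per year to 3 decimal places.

After corrections the count is 56 + 2 = 58 annuli.
The growth record spans 1.5 − 0.1 = 1.4 mm.
1.4 mm over 58 years gives 1.4 / 58 ≈ 0.024 mm per year.

0.024 mm per year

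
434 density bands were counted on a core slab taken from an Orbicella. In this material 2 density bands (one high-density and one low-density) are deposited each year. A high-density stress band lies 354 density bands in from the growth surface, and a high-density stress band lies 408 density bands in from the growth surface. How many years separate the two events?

27 yr

Separation: 408 − 354 = 54 density bands.
54 density bands at 2 per year is 54 / 2 = 27 years.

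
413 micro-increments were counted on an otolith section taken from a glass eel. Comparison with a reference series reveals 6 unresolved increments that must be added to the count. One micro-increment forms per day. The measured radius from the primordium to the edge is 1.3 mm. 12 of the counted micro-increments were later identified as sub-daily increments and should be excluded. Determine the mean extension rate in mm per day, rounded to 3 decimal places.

0.003 mm per day

Adjusted count: 413 − 12 + 6 = 407 micro-increments.
1.3 mm over 407 days gives 1.3 / 407 ≈ 0.003 mm per day.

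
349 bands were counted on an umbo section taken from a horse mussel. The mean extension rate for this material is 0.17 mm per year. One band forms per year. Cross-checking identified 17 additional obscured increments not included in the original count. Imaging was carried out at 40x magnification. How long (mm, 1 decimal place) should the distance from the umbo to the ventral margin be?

After corrections the count is 349 + 17 = 366 bands.
Length ≈ 0.17 × 366 = 62.2 mm.

62.2 mm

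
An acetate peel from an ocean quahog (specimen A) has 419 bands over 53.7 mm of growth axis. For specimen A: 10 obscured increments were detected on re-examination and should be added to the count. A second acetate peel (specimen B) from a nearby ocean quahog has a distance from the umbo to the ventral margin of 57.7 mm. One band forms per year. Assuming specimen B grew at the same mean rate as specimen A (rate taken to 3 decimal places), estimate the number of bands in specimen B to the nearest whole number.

462 bands

Specimen A: true band count = 419 + 10 = 429.
A: Extension rate ≈ 53.7 / 429 = 0.125 mm per year.
Specimen B: 57.7 mm / 0.125 mm per year = 461.60 years ≈ 462 bands.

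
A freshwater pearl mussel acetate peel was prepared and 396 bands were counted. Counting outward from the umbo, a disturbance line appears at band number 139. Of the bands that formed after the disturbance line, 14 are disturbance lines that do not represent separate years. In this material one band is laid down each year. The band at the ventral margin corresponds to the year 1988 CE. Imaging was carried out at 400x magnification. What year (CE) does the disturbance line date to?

The disturbance line sits at band 139 from the umbo, so 396 − 139 = 257 bands formed after it.
Excluding 14 false bands: 257 − 14 = 243.
1988 − 243 = 1745 CE.

1745 CE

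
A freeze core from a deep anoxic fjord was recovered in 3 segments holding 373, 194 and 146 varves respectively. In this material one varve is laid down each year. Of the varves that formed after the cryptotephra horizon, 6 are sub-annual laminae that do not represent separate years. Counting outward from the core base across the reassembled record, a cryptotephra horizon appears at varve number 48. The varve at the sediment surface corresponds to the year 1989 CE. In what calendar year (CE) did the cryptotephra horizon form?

Total varves = 373 + 194 + 146 = 713.
Between varve 48 and the sediment surface there are 713 − 48 = 665 varves.
Excluding 6 false varves: 665 − 6 = 659.
1989 − 659 = 1330 CE.

1330 CE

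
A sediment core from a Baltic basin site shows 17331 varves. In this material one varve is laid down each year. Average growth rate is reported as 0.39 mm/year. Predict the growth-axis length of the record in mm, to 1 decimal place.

The record spans 17331 years at 0.39 mm per year.
Predicted length = 0.39 mm/year × 17331 years = 6759.1 mm.

6759.1 mm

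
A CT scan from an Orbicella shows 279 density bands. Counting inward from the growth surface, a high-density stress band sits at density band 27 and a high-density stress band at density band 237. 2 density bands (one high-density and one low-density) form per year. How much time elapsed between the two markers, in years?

Separation: 237 − 27 = 210 density bands.
210 density bands at 2 per year is 210 / 2 = 105 years.

105 years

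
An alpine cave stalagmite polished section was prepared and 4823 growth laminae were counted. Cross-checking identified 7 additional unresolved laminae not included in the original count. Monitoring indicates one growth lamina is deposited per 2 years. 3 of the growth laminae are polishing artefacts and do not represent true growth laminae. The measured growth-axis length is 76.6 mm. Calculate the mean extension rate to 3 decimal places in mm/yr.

0.008 mm/yr

After corrections the count is 4823 − 3 + 7 = 4827 growth laminae.
Multiplying by 2 years per growth lamina: 4827 × 2 = 9654 years.
76.6 mm over 9654 years gives 76.6 / 9654 ≈ 0.008 mm/yr.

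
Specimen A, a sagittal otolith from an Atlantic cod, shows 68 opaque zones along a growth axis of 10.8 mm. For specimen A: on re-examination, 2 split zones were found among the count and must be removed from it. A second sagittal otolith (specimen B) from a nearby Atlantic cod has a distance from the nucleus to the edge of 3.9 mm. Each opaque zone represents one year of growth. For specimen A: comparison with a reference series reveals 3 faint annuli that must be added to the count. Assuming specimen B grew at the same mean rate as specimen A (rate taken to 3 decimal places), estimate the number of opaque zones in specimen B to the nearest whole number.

Specimen A: true opaque zone count = 68 − 2 + 3 = 69.
A: 10.8 mm over 69 years gives 10.8 / 69 ≈ 0.157 mm/year.
B spans 3.9 / 0.157 = 24.84 years ≈ 25 opaque zones.

25 opaque zones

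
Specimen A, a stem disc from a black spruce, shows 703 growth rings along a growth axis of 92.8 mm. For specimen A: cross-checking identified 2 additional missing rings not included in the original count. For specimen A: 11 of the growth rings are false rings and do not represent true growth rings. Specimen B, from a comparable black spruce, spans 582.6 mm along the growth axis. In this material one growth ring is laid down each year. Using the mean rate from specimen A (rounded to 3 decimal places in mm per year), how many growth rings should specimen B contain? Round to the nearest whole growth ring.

Specimen A: true growth ring count = 703 − 11 + 2 = 694.
A: Extension rate ≈ 92.8 / 694 = 0.134 mm per year.
For B, 582.6 / 0.134 = 4347.76 years ≈ 4348 growth rings.

4348 growth rings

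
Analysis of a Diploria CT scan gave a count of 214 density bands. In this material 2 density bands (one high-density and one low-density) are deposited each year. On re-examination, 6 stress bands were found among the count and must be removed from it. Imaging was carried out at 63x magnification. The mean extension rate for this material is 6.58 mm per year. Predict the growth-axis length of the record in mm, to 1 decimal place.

684.3 mm

True density band count = 214 − 6 = 208.
Dividing by 2 density bands per year: 208 / 2 = 104 years.
104 years at 6.58 mm/year gives 6.58 × 104 = 684.3 mm.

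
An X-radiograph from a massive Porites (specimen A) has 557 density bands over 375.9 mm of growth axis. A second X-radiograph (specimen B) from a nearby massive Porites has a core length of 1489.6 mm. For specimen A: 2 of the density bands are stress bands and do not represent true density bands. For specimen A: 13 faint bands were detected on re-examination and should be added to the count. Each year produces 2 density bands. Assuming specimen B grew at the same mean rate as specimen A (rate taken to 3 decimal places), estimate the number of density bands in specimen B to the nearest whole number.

2250 density bands

Specimen A: true density band count = 557 − 2 + 13 = 568.
Specimen A: dividing by 2 density bands per year: 568 / 2 = 284 years.
A: Extension rate ≈ 375.9 / 284 = 1.324 mm/yr.
B spans 1489.6 / 1.324 = 1125.08 years; at 2 density bands per year that is 1125.08 × 2 ≈ 2250 density bands.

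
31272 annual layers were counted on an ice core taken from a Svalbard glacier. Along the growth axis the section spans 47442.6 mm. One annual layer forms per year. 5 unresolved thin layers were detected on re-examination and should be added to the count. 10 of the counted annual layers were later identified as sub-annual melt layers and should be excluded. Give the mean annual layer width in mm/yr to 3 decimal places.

Adjusted count: 31272 − 10 + 5 = 31267 annual layers.
47442.6 mm over 31267 years gives 47442.6 / 31267 ≈ 1.517 mm/yr.

1.517 mm/yr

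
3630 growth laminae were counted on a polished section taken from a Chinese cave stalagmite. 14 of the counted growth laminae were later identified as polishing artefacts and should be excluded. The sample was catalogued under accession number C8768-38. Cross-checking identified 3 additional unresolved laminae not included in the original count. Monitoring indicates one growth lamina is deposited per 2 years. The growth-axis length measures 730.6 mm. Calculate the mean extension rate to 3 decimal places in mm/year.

0.101 mm/year

Adjusted count: 3630 − 14 + 3 = 3619 growth laminae.
3619 growth laminae at 2 years each span 3619 × 2 = 7238 years.
730.6 mm over 7238 years gives 730.6 / 7238 ≈ 0.101 mm/year.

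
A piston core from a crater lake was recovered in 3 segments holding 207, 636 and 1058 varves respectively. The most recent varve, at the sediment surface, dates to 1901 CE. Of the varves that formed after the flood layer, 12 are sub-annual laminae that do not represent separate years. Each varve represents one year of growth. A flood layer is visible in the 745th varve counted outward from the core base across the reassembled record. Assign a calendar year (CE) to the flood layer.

Total varves = 207 + 636 + 1058 = 1901.
The flood layer sits at varve 745 from the core base, so 1901 − 745 = 1156 varves formed after it.
Removing the 12 false varves leaves 1156 − 12 = 1144 true varves beyond the flood layer.
Counting back 1144 years from 1901 CE places the flood layer in 1901 − 1144 = 757 CE.

757 CE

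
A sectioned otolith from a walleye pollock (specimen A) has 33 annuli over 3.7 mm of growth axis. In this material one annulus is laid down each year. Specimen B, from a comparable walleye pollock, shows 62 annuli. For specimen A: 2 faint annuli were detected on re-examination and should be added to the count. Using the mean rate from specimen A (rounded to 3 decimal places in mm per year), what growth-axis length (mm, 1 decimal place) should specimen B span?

6.6 mm

Specimen A: adjusted count: 33 + 2 = 35 annuli.
A: Extension rate ≈ 3.7 / 35 = 0.106 mm/yr.
Length of B = 0.106 × 62 = 6.6 mm.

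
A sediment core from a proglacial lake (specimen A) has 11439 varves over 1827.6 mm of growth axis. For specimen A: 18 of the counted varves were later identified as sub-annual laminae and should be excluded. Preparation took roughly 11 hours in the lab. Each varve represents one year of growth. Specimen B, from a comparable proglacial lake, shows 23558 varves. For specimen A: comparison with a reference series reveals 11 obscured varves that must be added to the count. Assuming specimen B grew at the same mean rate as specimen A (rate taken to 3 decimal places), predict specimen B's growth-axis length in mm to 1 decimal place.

Specimen A: true varve count = 11439 − 18 + 11 = 11432.
A: Mean rate = 1827.6 mm / 11432 years ≈ 0.160 mm per year.
Length of B = 0.160 × 23558 = 3769.3 mm.

3769.3 mm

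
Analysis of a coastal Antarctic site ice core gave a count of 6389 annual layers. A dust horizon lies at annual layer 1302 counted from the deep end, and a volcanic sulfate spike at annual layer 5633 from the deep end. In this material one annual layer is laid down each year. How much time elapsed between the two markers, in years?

5633 − 1302 = 4331 annual layers lie between the two events.
At one annual layer per year, 4331 years elapsed between them.

4331 years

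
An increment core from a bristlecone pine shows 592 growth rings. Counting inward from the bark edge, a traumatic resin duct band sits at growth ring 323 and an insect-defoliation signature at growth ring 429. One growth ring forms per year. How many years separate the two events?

106 yr

Separation: 429 − 323 = 106 growth rings.
One growth ring per year makes the interval 106 years.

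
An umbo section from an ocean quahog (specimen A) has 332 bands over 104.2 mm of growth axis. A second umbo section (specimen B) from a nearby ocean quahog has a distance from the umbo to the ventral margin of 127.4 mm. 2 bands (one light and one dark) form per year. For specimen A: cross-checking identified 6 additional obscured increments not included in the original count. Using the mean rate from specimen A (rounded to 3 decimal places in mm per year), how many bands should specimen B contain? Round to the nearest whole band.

Specimen A: correcting the raw count gives 332 + 6 = 338 true bands.
Specimen A: dividing by 2 bands per year: 338 / 2 = 169 years.
A: 104.2 mm over 169 years gives 104.2 / 169 ≈ 0.617 mm per year.
For B, 127.4 / 0.617 = 206.48 years; at 2 bands per year that is 206.48 × 2 ≈ 413 bands.

413 bands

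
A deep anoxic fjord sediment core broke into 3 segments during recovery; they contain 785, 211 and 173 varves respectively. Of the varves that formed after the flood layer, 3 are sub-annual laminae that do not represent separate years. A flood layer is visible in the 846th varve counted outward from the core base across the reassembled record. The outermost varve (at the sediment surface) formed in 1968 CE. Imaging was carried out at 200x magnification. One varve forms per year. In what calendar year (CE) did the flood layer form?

Total varves = 785 + 211 + 173 = 1169.
Between varve 846 and the sediment surface there are 1169 − 846 = 323 varves.
Excluding 3 false varves: 323 − 3 = 320.
Counting back 320 years from 1968 CE places the flood layer in 1968 − 320 = 1648 CE.

1648 CE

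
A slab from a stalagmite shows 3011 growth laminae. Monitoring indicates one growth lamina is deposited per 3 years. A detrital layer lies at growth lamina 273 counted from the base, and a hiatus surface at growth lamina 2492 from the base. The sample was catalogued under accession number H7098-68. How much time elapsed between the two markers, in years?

6657 years

Separation: 2492 − 273 = 2219 growth laminae.
2219 growth laminae at 3 years each span 2219 × 3 = 6657 years.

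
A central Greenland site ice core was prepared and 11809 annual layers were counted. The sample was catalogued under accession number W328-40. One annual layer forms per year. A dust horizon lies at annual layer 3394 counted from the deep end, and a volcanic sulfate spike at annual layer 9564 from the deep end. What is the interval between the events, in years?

Separation: 9564 − 3394 = 6170 annual layers.
At one annual layer per year, 6170 years elapsed between them.

6170 years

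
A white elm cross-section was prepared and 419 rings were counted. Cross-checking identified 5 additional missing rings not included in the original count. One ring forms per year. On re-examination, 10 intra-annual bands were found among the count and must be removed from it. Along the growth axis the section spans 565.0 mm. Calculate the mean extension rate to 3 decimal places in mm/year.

True ring count = 419 − 10 + 5 = 414.
Mean rate = 565.0 mm / 414 years ≈ 1.365 mm/year.

1.365 mm/year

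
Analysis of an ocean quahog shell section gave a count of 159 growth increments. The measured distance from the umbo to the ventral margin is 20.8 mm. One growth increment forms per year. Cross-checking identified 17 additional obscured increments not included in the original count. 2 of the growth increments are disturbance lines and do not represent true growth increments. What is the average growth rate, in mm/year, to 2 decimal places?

After corrections the count is 159 − 2 + 17 = 174 growth increments.
Extension rate ≈ 20.8 / 174 = 0.12 mm/year.

0.12 mm/year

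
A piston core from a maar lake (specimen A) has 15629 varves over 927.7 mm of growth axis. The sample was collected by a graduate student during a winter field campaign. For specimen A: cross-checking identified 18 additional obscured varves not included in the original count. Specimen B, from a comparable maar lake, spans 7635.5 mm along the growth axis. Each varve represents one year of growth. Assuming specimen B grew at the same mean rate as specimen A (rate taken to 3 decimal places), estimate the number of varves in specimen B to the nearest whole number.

129415 varves

Specimen A: correcting the raw count gives 15629 + 18 = 15647 true varves.
A: 927.7 mm over 15647 years gives 927.7 / 15647 ≈ 0.059 mm/year.
B spans 7635.5 / 0.059 = 129415.25 years ≈ 129415 varves.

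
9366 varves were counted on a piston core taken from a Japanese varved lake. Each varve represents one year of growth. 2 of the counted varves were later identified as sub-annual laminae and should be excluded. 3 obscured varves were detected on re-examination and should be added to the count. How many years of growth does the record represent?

9367 yr

True varve count = 9366 − 2 + 3 = 9367.
At one varve per year, that is 9367 years.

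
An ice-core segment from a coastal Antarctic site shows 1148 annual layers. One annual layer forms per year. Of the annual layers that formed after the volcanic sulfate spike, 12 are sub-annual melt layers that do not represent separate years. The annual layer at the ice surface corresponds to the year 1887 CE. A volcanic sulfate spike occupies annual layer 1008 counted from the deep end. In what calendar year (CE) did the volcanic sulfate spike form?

1759 CE

The volcanic sulfate spike sits at annual layer 1008 from the deep end, so 1148 − 1008 = 140 annual layers formed after it.
140 − 12 false = 128 true annual layers after the volcanic sulfate spike.
The annual layer at the ice surface is 1887 CE, so the volcanic sulfate spike dates to 1887 − 128 = 1759 CE.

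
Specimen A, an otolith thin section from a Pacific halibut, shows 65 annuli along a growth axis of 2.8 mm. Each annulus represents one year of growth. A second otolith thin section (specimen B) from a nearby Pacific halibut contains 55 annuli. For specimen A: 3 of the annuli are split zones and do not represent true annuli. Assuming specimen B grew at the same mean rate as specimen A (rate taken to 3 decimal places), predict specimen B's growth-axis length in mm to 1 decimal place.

Specimen A: after corrections the count is 65 − 3 = 62 annuli.
A: Mean rate = 2.8 mm / 62 years ≈ 0.045 mm per year.
For B, 0.045 mm/year × 55 years = 2.5 mm.

2.5 mm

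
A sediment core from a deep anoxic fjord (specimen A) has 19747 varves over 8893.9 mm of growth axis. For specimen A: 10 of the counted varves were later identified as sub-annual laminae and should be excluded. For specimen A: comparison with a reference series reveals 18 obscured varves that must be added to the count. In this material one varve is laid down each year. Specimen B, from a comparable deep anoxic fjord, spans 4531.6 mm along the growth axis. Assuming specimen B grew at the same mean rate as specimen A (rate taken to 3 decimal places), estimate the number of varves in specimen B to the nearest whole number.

Specimen A: correcting the raw count gives 19747 − 10 + 18 = 19755 true varves.
A: Mean rate = 8893.9 mm / 19755 years ≈ 0.450 mm/year.
Specimen B: 4531.6 mm / 0.450 mm per year = 10070.22 years ≈ 10070 varves.

10070 varves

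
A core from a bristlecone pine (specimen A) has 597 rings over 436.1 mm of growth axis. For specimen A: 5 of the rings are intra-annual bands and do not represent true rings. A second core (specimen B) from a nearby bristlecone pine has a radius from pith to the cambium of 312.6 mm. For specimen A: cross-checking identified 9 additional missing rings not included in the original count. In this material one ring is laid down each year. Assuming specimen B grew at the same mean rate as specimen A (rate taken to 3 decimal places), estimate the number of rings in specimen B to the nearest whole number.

Specimen A: correcting the raw count gives 597 − 5 + 9 = 601 true rings.
A: Extension rate ≈ 436.1 / 601 = 0.726 mm/yr.
Specimen B: 312.6 mm / 0.726 mm per year = 430.58 years ≈ 431 rings.

431 rings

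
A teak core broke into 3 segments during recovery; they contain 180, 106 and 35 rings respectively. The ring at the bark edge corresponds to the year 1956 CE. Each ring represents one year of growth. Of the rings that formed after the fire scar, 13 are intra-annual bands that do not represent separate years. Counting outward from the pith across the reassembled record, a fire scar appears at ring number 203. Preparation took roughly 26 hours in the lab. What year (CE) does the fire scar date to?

1851 CE

Total rings = 180 + 106 + 35 = 321.
321 − 203 = 118 rings lie beyond the fire scar toward the bark edge.
118 − 13 false = 105 true rings after the fire scar.
1956 − 105 = 1851 CE.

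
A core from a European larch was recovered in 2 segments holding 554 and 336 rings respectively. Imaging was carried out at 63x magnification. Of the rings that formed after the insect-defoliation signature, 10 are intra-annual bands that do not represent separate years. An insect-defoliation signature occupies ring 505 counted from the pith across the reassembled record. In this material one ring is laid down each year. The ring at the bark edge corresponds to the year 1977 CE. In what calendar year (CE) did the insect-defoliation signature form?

Total rings = 554 + 336 = 890.
The insect-defoliation signature sits at ring 505 from the pith, so 890 − 505 = 385 rings formed after it.
385 − 10 false = 375 true rings after the insect-defoliation signature.
The ring at the bark edge is 1977 CE, so the insect-defoliation signature dates to 1977 − 375 = 1602 CE.

1602 CE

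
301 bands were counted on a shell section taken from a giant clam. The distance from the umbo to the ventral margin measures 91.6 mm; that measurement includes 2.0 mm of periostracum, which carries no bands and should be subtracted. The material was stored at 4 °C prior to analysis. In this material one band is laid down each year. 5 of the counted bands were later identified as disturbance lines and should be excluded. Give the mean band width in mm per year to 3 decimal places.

0.303 mm per year

Adjusted count: 301 − 5 = 296 bands.
The growth record spans 91.6 − 2.0 = 89.6 mm.
Extension rate ≈ 89.6 / 296 = 0.303 mm per year.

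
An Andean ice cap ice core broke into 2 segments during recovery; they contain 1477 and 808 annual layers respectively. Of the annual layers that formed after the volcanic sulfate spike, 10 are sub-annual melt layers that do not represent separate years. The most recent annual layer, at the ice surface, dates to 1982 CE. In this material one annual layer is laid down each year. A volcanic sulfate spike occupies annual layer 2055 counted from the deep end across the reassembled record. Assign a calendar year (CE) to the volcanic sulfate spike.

Total annual layers = 1477 + 808 = 2285.
The volcanic sulfate spike sits at annual layer 2055 from the deep end, so 2285 − 2055 = 230 annual layers formed after it.
Excluding 10 false annual layers: 230 − 10 = 220.
Counting back 220 years from 1982 CE places the volcanic sulfate spike in 1982 − 220 = 1762 CE.

1762 CE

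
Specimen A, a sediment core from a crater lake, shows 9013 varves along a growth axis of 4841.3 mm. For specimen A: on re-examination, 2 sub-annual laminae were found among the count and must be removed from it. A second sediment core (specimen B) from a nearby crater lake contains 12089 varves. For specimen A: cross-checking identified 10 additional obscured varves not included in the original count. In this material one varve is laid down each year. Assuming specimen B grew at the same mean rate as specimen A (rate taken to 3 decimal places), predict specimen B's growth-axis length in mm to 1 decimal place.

6491.8 mm

Specimen A: correcting the raw count gives 9013 − 2 + 10 = 9021 true varves.
A: Extension rate ≈ 4841.3 / 9021 = 0.537 mm/year.
For B, 0.537 mm/year × 12089 years = 6491.8 mm.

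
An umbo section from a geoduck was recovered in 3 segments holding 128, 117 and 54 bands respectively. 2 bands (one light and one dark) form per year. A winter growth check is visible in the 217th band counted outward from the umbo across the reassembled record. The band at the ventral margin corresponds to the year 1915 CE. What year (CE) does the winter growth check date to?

1874 CE

Total bands = 128 + 117 + 54 = 299.
Between band 217 and the ventral margin there are 299 − 217 = 82 bands.
With 2 bands per year, 82 / 2 = 41 years.
Counting back 41 years from 1915 CE places the winter growth check in 1915 − 41 = 1874 CE.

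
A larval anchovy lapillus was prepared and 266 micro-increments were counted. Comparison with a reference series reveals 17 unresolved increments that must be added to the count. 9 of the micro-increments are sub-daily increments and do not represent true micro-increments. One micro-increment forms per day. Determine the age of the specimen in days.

After corrections the count is 266 − 9 + 17 = 274 micro-increments.
At one micro-increment per day, that is 274 days.

274 days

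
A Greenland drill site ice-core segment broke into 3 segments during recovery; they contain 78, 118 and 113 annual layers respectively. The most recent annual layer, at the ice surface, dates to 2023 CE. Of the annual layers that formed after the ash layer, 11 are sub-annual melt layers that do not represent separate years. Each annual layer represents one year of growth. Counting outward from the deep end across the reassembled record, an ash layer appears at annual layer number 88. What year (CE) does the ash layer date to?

Total annual layers = 78 + 118 + 113 = 309.
309 − 88 = 221 annual layers lie beyond the ash layer toward the ice surface.
Excluding 11 false annual layers: 221 − 11 = 210.
Counting back 210 years from 2023 CE places the ash layer in 2023 − 210 = 1813 CE.

1813 CE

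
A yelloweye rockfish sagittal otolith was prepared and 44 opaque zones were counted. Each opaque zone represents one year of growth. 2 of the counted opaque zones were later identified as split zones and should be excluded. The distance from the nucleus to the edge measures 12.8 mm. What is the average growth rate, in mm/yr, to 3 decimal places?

0.305 mm/yr

Adjusted count: 44 − 2 = 42 opaque zones.
Extension rate ≈ 12.8 / 42 = 0.305 mm/yr.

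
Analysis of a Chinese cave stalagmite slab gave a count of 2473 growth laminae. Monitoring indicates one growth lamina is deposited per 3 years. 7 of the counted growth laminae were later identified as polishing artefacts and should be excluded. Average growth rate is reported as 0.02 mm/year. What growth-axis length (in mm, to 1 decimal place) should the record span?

148.0 mm

Correcting the raw count gives 2473 − 7 = 2466 true growth laminae.
Multiplying by 3 years per growth lamina: 2466 × 3 = 7398 years.
Predicted length = 0.02 mm/year × 7398 years = 148.0 mm.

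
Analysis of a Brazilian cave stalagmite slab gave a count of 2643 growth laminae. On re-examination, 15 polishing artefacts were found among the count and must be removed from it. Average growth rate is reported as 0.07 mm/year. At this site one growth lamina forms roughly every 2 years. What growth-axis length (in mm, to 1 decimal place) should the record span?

367.9 mm

Adjusted count: 2643 − 15 = 2628 growth laminae.
At 2 years per growth lamina, 2628 × 2 = 5256 years.
5256 years at 0.07 mm/year gives 0.07 × 5256 = 367.9 mm.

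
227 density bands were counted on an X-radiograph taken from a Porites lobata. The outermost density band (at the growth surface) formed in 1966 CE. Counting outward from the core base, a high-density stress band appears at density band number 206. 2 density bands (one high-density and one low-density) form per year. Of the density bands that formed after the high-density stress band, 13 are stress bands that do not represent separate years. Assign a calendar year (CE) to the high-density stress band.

The high-density stress band sits at density band 206 from the core base, so 227 − 206 = 21 density bands formed after it.
Removing the 13 false density bands leaves 21 − 13 = 8 true density bands beyond the high-density stress band.
Dividing by 2 density bands per year: 8 / 2 = 4 years.
The density band at the growth surface is 1966 CE, so the high-density stress band dates to 1966 − 4 = 1962 CE.

1962 CE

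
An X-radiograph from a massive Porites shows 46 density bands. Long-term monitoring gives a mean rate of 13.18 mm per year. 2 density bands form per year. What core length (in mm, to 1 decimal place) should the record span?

303.1 mm

Dividing by 2 density bands per year: 46 / 2 = 23 years.
Length ≈ 13.18 × 23 = 303.1 mm.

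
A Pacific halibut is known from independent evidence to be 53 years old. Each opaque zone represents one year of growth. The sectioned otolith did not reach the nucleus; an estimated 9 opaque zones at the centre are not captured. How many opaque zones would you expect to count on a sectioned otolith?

44 opaque zones

Expected opaque zones over 53 years: 53.
Subtracting the 9 opaque zones not captured gives 53 − 9 = 44 opaque zones in the record.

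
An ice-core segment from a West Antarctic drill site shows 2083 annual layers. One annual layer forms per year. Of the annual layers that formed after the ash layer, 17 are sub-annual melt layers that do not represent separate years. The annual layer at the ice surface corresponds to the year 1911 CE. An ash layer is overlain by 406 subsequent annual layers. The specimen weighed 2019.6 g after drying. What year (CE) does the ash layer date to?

1522 CE

406 annual layers formed after the ash layer.
406 − 17 false = 389 true annual layers after the ash layer.
The annual layer at the ice surface is 1911 CE, so the ash layer dates to 1911 − 389 = 1522 CE.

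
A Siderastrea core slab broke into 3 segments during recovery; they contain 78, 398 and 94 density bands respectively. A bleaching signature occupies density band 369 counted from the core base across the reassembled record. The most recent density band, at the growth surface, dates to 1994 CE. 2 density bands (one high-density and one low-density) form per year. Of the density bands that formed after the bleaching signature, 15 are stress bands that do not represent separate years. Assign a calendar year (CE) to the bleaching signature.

1901 CE

Total density bands = 78 + 398 + 94 = 570.
Between density band 369 and the growth surface there are 570 − 369 = 201 density bands.
201 − 15 false = 186 true density bands after the bleaching signature.
Dividing by 2 density bands per year: 186 / 2 = 93 years.
The density band at the growth surface is 1994 CE, so the bleaching signature dates to 1994 − 93 = 1901 CE.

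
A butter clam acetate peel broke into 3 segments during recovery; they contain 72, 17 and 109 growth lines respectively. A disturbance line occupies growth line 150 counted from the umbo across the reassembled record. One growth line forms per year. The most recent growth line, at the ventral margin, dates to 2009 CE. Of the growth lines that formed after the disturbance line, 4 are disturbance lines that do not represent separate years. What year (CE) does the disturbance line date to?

1965 CE

Total growth lines = 72 + 17 + 109 = 198.
198 − 150 = 48 growth lines lie beyond the disturbance line toward the ventral margin.
48 − 4 false = 44 true growth lines after the disturbance line.
2009 − 44 = 1965 CE.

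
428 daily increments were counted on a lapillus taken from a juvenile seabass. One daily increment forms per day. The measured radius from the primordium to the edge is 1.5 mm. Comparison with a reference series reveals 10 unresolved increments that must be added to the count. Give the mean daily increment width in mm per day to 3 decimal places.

True daily increment count = 428 + 10 = 438.
1.5 mm over 438 days gives 1.5 / 438 ≈ 0.003 mm per day.

0.003 mm per day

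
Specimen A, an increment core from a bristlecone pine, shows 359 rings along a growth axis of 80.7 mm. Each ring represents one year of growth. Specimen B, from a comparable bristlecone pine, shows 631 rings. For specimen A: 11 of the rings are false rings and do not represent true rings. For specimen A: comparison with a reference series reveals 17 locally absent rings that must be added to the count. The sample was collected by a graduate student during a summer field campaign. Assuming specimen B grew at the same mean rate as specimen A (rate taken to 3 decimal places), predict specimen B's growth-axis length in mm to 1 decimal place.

Specimen A: true ring count = 359 − 11 + 17 = 365.
A: 80.7 mm over 365 years gives 80.7 / 365 ≈ 0.221 mm/yr.
Length of B = 0.221 × 631 = 139.5 mm.

139.5 mm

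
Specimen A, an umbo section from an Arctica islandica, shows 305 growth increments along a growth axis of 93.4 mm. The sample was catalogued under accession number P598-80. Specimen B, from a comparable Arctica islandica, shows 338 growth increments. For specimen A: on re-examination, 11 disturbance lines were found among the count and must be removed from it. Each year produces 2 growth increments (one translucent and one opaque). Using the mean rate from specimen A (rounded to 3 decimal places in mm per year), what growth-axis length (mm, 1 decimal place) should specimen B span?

107.3 mm

Specimen A: true growth increment count = 305 − 11 = 294.
Specimen A: with 2 growth increments per year, 294 / 2 = 147 years.
A: Extension rate ≈ 93.4 / 147 = 0.635 mm/yr.
Specimen B: dividing by 2 growth increments per year: 338 / 2 = 169 years. B's length ≈ 0.635 × 169 = 107.3 mm.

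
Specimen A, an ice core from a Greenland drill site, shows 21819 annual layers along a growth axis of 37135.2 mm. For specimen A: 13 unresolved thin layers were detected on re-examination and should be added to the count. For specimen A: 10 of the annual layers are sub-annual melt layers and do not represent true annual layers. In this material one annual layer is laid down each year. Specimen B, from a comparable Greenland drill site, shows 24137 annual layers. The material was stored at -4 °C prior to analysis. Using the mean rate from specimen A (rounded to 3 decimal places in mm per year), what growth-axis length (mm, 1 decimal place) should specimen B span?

41081.2 mm

Specimen A: after corrections the count is 21819 − 10 + 13 = 21822 annual layers.
A: Mean rate = 37135.2 mm / 21822 years ≈ 1.702 mm/yr.
Length of B = 1.702 × 24137 = 41081.2 mm.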